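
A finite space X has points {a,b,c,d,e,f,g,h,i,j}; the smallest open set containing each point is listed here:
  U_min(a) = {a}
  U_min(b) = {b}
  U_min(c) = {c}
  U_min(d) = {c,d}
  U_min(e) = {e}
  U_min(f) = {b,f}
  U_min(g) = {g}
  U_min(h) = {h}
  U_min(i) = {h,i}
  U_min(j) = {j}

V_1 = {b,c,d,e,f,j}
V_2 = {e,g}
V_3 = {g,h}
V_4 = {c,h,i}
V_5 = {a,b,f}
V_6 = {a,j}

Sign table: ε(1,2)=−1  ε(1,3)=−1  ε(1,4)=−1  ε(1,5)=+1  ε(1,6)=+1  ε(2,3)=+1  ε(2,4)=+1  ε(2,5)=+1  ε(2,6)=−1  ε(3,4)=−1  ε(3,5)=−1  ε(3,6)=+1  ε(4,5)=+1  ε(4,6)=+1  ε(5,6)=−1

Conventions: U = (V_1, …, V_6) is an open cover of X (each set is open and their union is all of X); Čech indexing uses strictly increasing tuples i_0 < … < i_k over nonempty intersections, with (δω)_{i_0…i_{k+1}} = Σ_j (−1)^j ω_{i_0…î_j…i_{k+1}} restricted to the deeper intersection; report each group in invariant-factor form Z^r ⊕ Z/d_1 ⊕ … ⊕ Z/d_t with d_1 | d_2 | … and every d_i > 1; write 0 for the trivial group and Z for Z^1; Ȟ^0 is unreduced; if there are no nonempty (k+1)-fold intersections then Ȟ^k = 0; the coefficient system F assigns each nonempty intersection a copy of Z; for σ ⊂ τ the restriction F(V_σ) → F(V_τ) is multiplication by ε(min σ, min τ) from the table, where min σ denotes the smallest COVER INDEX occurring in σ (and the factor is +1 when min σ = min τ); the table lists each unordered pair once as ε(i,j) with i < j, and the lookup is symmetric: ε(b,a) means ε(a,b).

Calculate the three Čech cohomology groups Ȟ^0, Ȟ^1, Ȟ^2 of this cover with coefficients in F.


nonempty intersections:
  V12={e} V14={c} V15={b,f} V16={j} V23={g} V34={h} V56={a}
C dims 6,7; δ0: rk 6, SNF 1^5·2
Ȟ^0: (6−6)−0=0 ⇒ 0
Ȟ^1: (7−0)−6=1 plus torsion [2] ⇒ Z ⊕ Z/2
Ȟ^2: (0−0)−0=0 ⇒ 0

Ȟ^0(U;F) ≅ 0, Ȟ^1(U;F) ≅ Z ⊕ Z/2 and Ȟ^2(U;F) ≅ 0


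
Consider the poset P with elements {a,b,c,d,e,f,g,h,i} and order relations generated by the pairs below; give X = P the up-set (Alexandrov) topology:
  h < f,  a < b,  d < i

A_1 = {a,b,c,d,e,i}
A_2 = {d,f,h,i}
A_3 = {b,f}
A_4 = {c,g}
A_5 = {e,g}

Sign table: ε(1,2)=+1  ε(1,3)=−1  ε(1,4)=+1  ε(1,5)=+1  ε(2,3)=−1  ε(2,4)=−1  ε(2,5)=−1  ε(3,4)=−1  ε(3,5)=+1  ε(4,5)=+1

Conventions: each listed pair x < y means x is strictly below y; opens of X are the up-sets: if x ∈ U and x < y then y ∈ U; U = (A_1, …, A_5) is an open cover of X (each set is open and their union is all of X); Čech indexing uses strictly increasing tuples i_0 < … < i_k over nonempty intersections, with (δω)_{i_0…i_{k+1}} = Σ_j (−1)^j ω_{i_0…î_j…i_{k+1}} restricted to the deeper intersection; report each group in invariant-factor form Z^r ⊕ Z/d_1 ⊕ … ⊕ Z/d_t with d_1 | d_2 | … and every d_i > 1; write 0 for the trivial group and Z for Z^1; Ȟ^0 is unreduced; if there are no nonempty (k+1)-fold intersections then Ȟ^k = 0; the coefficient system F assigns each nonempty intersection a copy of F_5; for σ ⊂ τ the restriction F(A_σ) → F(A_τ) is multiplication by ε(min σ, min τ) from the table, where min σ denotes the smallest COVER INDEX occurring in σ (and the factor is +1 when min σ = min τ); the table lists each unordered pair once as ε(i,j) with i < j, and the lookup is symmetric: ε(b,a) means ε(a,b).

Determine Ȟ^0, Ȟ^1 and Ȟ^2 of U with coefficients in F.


nonempty overlaps:
  A12={d,i} A13={b} A14={c} A15={e} A23={f} A45={g}
C dims 5,6; δ0: rk_F5 4
degree 0: 5−4−0 = 1 → Ȟ^0 ≅ Z/5
degree 1: 6−0−4 = 2 → Ȟ^1 ≅ Z/5 ⊕ Z/5
degree 2: 0−0−0 = 0 → Ȟ^2 ≅ 0

Ȟ^0 ≅ Z/5, Ȟ^1 ≅ Z/5 ⊕ Z/5 and Ȟ^2 ≅ 0


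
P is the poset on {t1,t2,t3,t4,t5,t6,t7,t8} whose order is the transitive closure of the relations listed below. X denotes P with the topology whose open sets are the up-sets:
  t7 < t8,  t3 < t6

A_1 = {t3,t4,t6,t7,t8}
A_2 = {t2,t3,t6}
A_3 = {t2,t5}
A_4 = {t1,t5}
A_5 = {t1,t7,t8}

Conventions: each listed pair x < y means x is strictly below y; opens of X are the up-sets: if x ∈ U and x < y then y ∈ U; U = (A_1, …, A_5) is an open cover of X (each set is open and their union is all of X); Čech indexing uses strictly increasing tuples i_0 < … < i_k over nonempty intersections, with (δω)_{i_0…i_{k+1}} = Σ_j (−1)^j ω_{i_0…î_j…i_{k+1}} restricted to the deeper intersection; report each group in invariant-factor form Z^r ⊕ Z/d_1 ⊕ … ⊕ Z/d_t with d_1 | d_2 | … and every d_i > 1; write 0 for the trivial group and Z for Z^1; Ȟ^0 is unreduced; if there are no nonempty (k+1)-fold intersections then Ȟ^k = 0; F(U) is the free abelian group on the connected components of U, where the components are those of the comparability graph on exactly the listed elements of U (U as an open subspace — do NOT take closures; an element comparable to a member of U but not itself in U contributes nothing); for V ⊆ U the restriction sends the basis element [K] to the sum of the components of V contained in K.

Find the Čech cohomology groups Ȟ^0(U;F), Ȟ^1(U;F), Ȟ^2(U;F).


nerve of the cover:
  A12={t3,t6} A15={t7,t8} A23={t2} A34={t5} A45={t1}
components per intersection:
  A1: {t3,t6} {t4} {t7,t8}
  A2: {t2} {t3,t6}
  A3: {t2} {t5}
  A4: {t1} {t5}
  A5: {t1} {t7,t8}
  A12: {t3,t6}
  A15: {t7,t8}
  A23: {t2}
  A34: {t5}
  A45: {t1}
C dims 11,5; δ0: rk 5, SNF 1^5
Ȟ^0 = (11 − 5) − 0 = 6, so Ȟ^0 ≅ Z^6
Ȟ^1 = (5 − 0) − 5 = 0, so Ȟ^1 ≅ 0
Ȟ^2 = (0 − 0) − 0 = 0, so Ȟ^2 ≅ 0

Ȟ^0 = Z^6; Ȟ^1 = 0; Ȟ^2 = 0


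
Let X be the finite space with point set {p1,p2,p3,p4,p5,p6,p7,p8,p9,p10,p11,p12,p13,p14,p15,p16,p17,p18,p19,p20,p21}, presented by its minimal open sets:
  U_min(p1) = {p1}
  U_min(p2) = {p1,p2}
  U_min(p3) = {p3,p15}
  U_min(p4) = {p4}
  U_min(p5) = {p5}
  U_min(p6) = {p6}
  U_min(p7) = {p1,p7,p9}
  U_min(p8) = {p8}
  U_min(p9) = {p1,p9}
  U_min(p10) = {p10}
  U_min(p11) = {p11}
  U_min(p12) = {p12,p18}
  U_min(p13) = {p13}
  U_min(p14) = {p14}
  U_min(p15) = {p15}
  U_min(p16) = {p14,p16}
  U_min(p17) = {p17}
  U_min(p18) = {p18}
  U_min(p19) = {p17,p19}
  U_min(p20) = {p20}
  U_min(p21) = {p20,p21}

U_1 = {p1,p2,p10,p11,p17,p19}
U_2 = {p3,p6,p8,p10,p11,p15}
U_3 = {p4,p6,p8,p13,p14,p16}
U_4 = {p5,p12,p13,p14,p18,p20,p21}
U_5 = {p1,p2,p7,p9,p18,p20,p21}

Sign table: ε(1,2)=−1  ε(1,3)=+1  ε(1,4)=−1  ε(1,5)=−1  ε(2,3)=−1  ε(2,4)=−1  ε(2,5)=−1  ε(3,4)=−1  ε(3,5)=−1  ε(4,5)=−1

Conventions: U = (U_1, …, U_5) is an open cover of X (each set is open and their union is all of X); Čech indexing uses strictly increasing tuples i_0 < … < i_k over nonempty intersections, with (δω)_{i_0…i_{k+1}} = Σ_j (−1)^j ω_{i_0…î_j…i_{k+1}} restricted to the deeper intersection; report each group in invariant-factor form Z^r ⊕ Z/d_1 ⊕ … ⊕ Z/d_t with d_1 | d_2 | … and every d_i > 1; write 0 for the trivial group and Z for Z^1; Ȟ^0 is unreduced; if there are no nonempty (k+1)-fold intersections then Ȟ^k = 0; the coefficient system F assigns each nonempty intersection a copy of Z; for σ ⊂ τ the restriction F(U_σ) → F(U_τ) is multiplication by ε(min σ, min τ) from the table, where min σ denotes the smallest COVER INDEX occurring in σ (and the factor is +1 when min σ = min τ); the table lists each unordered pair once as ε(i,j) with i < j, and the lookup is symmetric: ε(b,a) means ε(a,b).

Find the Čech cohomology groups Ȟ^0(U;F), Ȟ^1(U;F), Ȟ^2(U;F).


Ȟ^0 ≅ 0; Ȟ^1 ≅ Z/2; Ȟ^2 ≅ 0

intersection data:
  U12={p10,p11} U15={p1,p2} U23={p6,p8} U34={p13,p14} U45={p18,p20,p21}
C dims 5,5; δ0: rk 5, SNF 1^4·2
Ȟ^0 = (5 − 5) − 0 = 0, so Ȟ^0 ≅ 0
Ȟ^1 = (5 − 0) − 5 = 0 plus torsion [2], so Ȟ^1 ≅ Z/2
Ȟ^2 = (0 − 0) − 0 = 0, so Ȟ^2 ≅ 0


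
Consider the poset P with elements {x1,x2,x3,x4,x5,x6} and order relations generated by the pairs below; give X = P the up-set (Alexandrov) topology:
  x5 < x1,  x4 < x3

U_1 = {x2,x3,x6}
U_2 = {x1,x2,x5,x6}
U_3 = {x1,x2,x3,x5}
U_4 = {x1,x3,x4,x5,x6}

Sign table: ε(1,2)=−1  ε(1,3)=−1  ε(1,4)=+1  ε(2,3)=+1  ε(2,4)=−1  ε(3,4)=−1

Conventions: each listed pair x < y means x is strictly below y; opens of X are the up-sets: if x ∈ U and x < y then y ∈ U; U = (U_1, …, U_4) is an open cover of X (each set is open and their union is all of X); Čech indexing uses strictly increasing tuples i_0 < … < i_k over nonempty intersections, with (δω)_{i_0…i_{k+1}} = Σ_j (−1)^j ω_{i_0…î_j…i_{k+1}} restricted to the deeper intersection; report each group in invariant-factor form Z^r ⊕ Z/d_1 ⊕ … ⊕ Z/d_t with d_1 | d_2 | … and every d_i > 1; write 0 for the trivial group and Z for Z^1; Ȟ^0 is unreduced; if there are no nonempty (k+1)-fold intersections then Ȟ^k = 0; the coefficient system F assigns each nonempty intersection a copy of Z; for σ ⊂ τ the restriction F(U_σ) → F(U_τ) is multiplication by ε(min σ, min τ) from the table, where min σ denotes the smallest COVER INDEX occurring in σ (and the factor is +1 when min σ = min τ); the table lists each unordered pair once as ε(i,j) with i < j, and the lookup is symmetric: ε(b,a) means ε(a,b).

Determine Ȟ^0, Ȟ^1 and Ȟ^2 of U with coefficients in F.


Ȟ^0 ≅ Z; Ȟ^1 ≅ 0; Ȟ^2 ≅ Z

nonempty overlaps:
  U12={x2,x6} U13={x2,x3} U14={x3,x6} U23={x1,x2,x5} U24={x1,x5,x6} U34={x1,x3,x5}
  U123={x2} U124={x6} U134={x3} U234={x1,x5}
C dims 4,6,4; δ0: rk 3, SNF 1^3; δ1: rk 3, SNF 1^3
degree 0: 4−3−0 = 1 → Ȟ^0 ≅ Z
degree 1: 6−3−3 = 0 → Ȟ^1 ≅ 0
degree 2: 4−0−3 = 1 → Ȟ^2 ≅ Z


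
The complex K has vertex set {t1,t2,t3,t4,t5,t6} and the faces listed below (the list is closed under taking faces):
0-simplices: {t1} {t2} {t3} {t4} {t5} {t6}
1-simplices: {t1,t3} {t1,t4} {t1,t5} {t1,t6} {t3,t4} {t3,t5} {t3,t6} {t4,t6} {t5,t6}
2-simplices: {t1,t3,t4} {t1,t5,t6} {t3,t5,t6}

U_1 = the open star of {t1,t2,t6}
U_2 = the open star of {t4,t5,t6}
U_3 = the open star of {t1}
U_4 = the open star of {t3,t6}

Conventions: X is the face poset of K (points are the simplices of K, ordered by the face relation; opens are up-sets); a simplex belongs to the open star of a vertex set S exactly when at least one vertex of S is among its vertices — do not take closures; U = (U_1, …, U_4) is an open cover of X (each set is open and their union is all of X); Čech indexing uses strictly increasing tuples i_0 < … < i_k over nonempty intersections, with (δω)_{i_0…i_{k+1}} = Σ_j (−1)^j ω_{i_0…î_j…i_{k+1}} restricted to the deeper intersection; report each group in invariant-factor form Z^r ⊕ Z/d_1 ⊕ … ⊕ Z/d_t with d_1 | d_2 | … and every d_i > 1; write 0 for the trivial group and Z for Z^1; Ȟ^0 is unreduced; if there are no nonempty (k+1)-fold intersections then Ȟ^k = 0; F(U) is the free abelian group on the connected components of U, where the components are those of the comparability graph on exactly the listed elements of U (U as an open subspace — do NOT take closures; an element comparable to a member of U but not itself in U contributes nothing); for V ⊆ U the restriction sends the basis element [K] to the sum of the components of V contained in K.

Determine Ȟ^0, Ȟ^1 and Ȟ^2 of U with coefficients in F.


Ȟ^0 = Z^2; Ȟ^1 = Z^2; Ȟ^2 = 0

cover nerve:
  U1={{t1},{t2},{t6},{t1,t3},{t1,t4},{t1,t5},{t1,t6},{t3,t6},{t4,t6},{t5,t6},{t1,t3,t4},{t1,t5,t6},{t3,t5,t6}} U2={{t4},{t5},{t6},{t1,t4},{t1,t5},{t1,t6},{t3,t4},{t3,t5},{t3,t6},{t4,t6},{t5,t6},{t1,t3,t4},{t1,t5,t6},{t3,t5,t6}} U3={{t1},{t1,t3},{t1,t4},{t1,t5},{t1,t6},{t1,t3,t4},{t1,t5,t6}} U4={{t3},{t6},{t1,t3},{t1,t6},{t3,t4},{t3,t5},{t3,t6},{t4,t6},{t5,t6},{t1,t3,t4},{t1,t5,t6},{t3,t5,t6}}
  U12={{t6},{t1,t4},{t1,t5},{t1,t6},{t3,t6},{t4,t6},{t5,t6},{t1,t3,t4},{t1,t5,t6},{t3,t5,t6}} U13={{t1},{t1,t3},{t1,t4},{t1,t5},{t1,t6},{t1,t3,t4},{t1,t5,t6}} U14={{t6},{t1,t3},{t1,t6},{t3,t6},{t4,t6},{t5,t6},{t1,t3,t4},{t1,t5,t6},{t3,t5,t6}} U23={{t1,t4},{t1,t5},{t1,t6},{t1,t3,t4},{t1,t5,t6}} U24={{t6},{t1,t6},{t3,t4},{t3,t5},{t3,t6},{t4,t6},{t5,t6},{t1,t3,t4},{t1,t5,t6},{t3,t5,t6}} U34={{t1,t3},{t1,t6},{t1,t3,t4},{t1,t5,t6}}
  U123={{t1,t4},{t1,t5},{t1,t6},{t1,t3,t4},{t1,t5,t6}} U124={{t6},{t1,t6},{t3,t6},{t4,t6},{t5,t6},{t1,t3,t4},{t1,t5,t6},{t3,t5,t6}} U134={{t1,t3},{t1,t6},{t1,t3,t4},{t1,t5,t6}} U234={{t1,t6},{t1,t3,t4},{t1,t5,t6}}
  U1234={{t1,t6},{t1,t3,t4},{t1,t5,t6}}
components per intersection:
  U1: {{t1},{t6},{t1,t3},{t1,t4},{t1,t5},{t1,t6},{t3,t6},{t4,t6},{t5,t6},{t1,t3,t4},{t1,t5,t6},{t3,t5,t6}} {{t2}}
  U2: {{t4},{t5},{t6},{t1,t4},{t1,t5},{t1,t6},{t3,t4},{t3,t5},{t3,t6},{t4,t6},{t5,t6},{t1,t3,t4},{t1,t5,t6},{t3,t5,t6}}
  U3: {{t1},{t1,t3},{t1,t4},{t1,t5},{t1,t6},{t1,t3,t4},{t1,t5,t6}}
  U4: {{t3},{t6},{t1,t3},{t1,t6},{t3,t4},{t3,t5},{t3,t6},{t4,t6},{t5,t6},{t1,t3,t4},{t1,t5,t6},{t3,t5,t6}}
  U12: {{t6},{t1,t5},{t1,t6},{t3,t6},{t4,t6},{t5,t6},{t1,t5,t6},{t3,t5,t6}} {{t1,t4},{t1,t3,t4}}
  U13: {{t1},{t1,t3},{t1,t4},{t1,t5},{t1,t6},{t1,t3,t4},{t1,t5,t6}}
  U14: {{t6},{t1,t6},{t3,t6},{t4,t6},{t5,t6},{t1,t5,t6},{t3,t5,t6}} {{t1,t3},{t1,t3,t4}}
  U23: {{t1,t4},{t1,t3,t4}} {{t1,t5},{t1,t6},{t1,t5,t6}}
  U24: {{t6},{t1,t6},{t3,t5},{t3,t6},{t4,t6},{t5,t6},{t1,t5,t6},{t3,t5,t6}} {{t3,t4},{t1,t3,t4}}
  U34: {{t1,t3},{t1,t3,t4}} {{t1,t6},{t1,t5,t6}}
  U123: {{t1,t4},{t1,t3,t4}} {{t1,t5},{t1,t6},{t1,t5,t6}}
  U124: {{t6},{t1,t6},{t3,t6},{t4,t6},{t5,t6},{t1,t5,t6},{t3,t5,t6}} {{t1,t3,t4}}
  U134: {{t1,t3},{t1,t3,t4}} {{t1,t6},{t1,t5,t6}}
  U234: {{t1,t6},{t1,t5,t6}} {{t1,t3,t4}}
  U1234: {{t1,t6},{t1,t5,t6}} {{t1,t3,t4}}
C dims 5,11,8,2; δ0: rk 3, SNF 1^3; δ1: rk 6, SNF 1^6; δ2: rk 2, SNF 1^2
Ȟ^0: (5−3)−0=2 ⇒ Z^2
Ȟ^1: (11−6)−3=2 ⇒ Z^2
Ȟ^2: (8−2)−6=0 ⇒ 0


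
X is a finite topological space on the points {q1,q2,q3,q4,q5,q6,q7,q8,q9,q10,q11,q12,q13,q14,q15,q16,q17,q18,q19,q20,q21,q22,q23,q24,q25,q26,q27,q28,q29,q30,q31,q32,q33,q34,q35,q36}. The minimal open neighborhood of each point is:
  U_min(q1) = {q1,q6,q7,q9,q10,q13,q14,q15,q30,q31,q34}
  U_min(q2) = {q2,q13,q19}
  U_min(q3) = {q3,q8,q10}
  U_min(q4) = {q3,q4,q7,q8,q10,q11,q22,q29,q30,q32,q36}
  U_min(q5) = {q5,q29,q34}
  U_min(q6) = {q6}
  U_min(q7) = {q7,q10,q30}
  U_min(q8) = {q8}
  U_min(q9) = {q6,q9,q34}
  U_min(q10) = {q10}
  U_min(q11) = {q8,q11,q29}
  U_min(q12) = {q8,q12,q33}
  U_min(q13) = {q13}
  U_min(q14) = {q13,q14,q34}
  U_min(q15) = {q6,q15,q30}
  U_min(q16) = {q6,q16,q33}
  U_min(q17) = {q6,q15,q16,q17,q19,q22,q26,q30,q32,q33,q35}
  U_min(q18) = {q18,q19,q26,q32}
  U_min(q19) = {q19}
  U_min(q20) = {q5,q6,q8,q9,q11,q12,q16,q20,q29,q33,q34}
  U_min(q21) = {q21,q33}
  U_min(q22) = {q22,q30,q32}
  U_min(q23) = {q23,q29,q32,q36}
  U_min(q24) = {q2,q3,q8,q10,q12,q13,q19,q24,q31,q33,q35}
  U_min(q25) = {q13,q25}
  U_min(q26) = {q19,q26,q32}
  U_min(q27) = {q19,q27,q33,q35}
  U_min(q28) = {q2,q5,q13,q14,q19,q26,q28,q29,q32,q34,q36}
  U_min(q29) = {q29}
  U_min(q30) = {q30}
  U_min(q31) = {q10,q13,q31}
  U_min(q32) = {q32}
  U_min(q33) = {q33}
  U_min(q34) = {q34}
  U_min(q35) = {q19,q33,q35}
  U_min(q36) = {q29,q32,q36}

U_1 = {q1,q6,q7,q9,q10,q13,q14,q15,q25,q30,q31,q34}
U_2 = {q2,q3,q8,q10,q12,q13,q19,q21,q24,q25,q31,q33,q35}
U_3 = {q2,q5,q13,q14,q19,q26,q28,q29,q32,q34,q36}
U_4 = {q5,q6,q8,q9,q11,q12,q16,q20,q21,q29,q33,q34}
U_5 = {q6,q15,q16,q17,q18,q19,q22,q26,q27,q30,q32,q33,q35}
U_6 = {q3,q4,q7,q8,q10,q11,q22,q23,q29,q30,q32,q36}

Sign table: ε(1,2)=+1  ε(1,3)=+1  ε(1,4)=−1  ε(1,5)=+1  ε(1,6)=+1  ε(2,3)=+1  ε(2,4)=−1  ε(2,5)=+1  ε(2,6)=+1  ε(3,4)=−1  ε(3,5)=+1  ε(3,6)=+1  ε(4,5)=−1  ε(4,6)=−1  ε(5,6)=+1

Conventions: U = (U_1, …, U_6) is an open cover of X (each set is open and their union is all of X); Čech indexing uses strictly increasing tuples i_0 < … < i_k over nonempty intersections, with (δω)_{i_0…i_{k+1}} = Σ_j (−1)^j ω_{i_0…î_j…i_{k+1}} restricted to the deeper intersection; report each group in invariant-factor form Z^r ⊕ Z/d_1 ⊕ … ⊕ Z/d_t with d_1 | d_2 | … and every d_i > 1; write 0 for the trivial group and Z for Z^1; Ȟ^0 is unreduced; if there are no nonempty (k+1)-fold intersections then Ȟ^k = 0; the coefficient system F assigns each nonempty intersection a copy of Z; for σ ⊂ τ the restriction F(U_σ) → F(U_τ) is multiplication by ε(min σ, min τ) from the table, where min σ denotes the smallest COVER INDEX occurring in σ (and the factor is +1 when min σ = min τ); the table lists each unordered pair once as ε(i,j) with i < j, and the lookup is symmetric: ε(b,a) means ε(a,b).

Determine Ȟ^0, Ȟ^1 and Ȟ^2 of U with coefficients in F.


Ȟ^0(U;F) ≅ Z; Ȟ^1(U;F) ≅ 0; Ȟ^2(U;F) ≅ Z/2

nonempty overlaps:
  U12={q10,q13,q25,q31} U13={q13,q14,q34} U14={q6,q9,q34} U15={q6,q15,q30} U16={q7,q10,q30} U23={q2,q13,q19} U24={q8,q12,q21,q33} U25={q19,q33,q35} U26={q3,q8,q10} U34={q5,q29,q34} U35={q19,q26,q32} U36={q29,q32,q36} U45={q6,q16,q33} U46={q8,q11,q29} U56={q22,q30,q32}
  U123={q13} U126={q10} U134={q34} U145={q6} U156={q30} U235={q19} U245={q33} U246={q8} U346={q29} U356={q32}
C dims 6,15,10; δ0: rk 5, SNF 1^5; δ1: rk 10, SNF 1^9·2
degree 0: 6−5−0 = 1 → Ȟ^0 ≅ Z
degree 1: 15−10−5 = 0 → Ȟ^1 ≅ 0
degree 2: 10−0−10 = 0 plus torsion [2] → Ȟ^2 ≅ Z/2


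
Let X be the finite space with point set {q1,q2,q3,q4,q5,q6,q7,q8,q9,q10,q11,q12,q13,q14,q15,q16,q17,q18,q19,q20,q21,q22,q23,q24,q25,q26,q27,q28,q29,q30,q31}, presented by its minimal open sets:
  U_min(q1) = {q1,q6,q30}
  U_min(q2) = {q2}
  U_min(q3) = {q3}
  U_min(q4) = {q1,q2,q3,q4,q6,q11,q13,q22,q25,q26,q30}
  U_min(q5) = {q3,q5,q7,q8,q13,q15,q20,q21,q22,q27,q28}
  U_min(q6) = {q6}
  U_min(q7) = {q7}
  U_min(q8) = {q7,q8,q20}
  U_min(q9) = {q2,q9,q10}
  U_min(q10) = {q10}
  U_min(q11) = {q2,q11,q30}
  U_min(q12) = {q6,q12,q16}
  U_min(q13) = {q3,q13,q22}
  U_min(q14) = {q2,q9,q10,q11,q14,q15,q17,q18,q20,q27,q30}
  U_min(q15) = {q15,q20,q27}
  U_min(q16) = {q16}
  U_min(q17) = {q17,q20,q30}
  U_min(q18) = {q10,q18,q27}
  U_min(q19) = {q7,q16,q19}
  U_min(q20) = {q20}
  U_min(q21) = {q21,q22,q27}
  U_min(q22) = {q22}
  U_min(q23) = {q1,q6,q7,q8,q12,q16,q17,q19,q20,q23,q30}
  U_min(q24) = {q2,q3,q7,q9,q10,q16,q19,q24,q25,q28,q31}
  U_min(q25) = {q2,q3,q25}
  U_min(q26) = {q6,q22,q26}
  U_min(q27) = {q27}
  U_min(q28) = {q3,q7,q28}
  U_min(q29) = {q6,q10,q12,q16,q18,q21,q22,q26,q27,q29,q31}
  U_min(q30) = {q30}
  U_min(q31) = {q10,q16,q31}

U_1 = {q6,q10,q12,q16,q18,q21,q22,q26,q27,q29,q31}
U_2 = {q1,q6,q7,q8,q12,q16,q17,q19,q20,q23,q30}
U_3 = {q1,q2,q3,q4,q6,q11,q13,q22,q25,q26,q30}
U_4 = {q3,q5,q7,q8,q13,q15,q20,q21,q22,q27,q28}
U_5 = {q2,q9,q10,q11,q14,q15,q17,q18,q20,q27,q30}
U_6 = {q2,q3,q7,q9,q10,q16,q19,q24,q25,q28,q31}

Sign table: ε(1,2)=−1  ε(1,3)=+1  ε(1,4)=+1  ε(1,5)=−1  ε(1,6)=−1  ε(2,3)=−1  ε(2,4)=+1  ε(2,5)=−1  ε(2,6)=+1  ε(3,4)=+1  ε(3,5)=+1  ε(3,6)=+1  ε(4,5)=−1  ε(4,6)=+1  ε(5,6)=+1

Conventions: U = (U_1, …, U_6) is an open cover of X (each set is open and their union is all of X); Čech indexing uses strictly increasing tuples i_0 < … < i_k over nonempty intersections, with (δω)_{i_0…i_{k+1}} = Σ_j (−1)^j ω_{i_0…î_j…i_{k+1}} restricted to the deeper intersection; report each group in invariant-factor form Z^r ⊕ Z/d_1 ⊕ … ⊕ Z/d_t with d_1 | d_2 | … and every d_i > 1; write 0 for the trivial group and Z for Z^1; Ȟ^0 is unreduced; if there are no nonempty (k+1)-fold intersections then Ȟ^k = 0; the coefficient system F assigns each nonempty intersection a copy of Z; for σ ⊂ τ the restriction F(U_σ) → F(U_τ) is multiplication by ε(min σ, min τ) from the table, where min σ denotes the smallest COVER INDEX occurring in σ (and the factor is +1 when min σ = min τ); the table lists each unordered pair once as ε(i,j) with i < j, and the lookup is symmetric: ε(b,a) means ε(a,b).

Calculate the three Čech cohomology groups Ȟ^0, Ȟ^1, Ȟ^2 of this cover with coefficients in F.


Ȟ^0(U;F) ≅ 0, Ȟ^1(U;F) ≅ Z/2 and Ȟ^2(U;F) ≅ Z

nonempty intersections:
  U12={q6,q12,q16} U13={q6,q22,q26} U14={q21,q22,q27} U15={q10,q18,q27} U16={q10,q16,q31} U23={q1,q6,q30} U24={q7,q8,q20} U25={q17,q20,q30} U26={q7,q16,q19} U34={q3,q13,q22} U35={q2,q11,q30} U36={q2,q3,q25} U45={q15,q20,q27} U46={q3,q7,q28} U56={q2,q9,q10}
  U123={q6} U126={q16} U134={q22} U145={q27} U156={q10} U235={q30} U245={q20} U246={q7} U346={q3} U356={q2}
C dims 6,15,10; δ0: rk 6, SNF 1^5·2; δ1: rk 9, SNF 1^9
Ȟ^0: (6−6)−0=0 ⇒ 0
Ȟ^1: (15−9)−6=0 plus torsion [2] ⇒ Z/2
Ȟ^2: (10−0)−9=1 ⇒ Z


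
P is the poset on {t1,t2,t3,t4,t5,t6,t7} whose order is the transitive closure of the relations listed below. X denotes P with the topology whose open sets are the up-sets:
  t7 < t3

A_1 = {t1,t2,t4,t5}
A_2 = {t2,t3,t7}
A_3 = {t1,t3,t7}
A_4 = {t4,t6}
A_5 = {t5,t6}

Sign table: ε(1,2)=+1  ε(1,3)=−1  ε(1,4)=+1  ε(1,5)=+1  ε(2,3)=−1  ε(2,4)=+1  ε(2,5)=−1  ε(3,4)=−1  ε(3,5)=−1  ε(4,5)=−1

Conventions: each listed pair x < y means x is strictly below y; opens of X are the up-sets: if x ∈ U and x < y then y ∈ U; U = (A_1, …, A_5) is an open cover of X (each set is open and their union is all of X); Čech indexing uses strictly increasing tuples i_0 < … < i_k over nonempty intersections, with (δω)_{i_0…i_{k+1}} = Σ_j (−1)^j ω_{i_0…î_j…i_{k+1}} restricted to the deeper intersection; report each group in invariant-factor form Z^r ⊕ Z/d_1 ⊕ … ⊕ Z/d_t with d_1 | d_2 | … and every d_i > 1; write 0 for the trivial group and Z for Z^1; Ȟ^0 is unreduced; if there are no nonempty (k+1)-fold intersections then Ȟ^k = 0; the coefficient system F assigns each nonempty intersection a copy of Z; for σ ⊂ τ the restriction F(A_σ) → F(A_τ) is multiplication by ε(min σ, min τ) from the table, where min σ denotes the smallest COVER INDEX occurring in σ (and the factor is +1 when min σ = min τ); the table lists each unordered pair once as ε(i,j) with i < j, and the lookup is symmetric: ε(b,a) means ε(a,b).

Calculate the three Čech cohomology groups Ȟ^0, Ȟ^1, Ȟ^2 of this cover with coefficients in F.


nonempty overlaps:
  A12={t2} A13={t1} A14={t4} A15={t5} A23={t3,t7} A45={t6}
C dims 5,6; δ0: rk 5, SNF 1^4·2
degree 0: 5−5−0 = 0 → Ȟ^0 ≅ 0
degree 1: 6−0−5 = 1 plus torsion [2] → Ȟ^1 ≅ Z ⊕ Z/2
degree 2: 0−0−0 = 0 → Ȟ^2 ≅ 0

Ȟ^0 = 0, Ȟ^1 = Z ⊕ Z/2, Ȟ^2 = 0


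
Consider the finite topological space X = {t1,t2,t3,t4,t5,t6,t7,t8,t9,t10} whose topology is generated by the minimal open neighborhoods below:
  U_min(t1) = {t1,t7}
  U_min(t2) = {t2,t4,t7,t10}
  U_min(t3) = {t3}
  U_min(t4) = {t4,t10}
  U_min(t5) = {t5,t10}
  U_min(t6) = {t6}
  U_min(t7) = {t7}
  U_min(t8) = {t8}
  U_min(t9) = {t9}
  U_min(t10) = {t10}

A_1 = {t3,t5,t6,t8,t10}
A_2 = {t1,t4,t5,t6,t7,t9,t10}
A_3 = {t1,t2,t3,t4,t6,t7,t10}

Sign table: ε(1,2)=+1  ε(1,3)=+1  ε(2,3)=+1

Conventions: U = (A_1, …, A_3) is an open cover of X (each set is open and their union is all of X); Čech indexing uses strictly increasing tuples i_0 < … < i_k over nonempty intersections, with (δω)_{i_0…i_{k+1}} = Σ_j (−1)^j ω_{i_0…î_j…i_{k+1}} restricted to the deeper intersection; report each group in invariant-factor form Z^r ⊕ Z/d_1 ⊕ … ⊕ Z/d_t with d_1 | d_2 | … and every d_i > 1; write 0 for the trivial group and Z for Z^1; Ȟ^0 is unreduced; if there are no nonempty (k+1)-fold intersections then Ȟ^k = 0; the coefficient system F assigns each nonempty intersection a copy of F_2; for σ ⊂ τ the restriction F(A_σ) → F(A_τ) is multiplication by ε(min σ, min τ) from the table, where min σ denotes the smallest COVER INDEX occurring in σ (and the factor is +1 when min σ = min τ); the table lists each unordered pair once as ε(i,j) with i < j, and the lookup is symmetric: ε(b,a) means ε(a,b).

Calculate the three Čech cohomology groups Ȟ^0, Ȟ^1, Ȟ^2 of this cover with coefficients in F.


intersection data:
  A12={t5,t6,t10} A13={t3,t6,t10} A23={t1,t4,t6,t7,t10}
  A123={t6,t10}
C dims 3,3,1; δ0: rk_F2 2; δ1: rk_F2 1
Ȟ^0 = (3 − 2) − 0 = 1, so Ȟ^0 ≅ Z/2
Ȟ^1 = (3 − 1) − 2 = 0, so Ȟ^1 ≅ 0
Ȟ^2 = (1 − 0) − 1 = 0, so Ȟ^2 ≅ 0

Ȟ^0(U;F) ≅ Z/2, Ȟ^1(U;F) ≅ 0, Ȟ^2(U;F) ≅ 0


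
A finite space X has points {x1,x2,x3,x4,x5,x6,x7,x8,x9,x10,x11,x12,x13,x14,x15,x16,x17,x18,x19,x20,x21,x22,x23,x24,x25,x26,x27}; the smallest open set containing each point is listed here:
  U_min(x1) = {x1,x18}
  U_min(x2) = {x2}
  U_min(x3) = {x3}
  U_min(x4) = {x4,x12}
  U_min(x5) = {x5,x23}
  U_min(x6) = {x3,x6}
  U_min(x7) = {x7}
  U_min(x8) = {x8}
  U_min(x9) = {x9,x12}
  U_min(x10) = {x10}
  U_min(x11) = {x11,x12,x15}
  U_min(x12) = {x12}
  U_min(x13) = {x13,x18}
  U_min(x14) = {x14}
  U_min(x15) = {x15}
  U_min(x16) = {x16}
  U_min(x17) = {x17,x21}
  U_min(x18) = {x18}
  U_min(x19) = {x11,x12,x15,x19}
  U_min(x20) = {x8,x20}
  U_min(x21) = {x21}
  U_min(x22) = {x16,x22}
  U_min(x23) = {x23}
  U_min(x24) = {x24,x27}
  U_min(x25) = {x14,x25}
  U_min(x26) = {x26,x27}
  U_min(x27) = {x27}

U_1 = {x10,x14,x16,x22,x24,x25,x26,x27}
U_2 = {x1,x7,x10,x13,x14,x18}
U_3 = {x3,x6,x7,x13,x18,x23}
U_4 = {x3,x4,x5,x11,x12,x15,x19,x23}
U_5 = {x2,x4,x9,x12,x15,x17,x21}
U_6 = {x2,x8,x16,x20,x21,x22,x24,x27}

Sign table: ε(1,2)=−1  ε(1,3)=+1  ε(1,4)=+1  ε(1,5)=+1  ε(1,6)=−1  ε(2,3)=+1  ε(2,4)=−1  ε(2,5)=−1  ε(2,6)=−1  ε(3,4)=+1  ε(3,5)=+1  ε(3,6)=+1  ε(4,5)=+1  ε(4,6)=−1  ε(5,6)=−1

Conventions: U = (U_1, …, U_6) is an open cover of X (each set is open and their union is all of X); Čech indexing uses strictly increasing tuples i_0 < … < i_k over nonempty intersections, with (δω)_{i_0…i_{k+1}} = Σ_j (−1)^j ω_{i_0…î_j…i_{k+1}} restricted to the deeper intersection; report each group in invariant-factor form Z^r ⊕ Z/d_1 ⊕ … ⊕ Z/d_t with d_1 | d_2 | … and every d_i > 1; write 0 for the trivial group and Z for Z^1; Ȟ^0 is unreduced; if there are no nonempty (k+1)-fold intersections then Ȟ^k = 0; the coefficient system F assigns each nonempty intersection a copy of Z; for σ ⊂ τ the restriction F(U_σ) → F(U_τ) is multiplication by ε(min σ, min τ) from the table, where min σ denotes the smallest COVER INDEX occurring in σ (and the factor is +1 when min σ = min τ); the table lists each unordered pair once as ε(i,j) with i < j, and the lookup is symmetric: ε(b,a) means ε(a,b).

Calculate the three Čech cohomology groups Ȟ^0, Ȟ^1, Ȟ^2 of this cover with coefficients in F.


Ȟ^0(U;F) ≅ 0,  Ȟ^1(U;F) ≅ Z/2,  Ȟ^2(U;F) ≅ 0

cover nerve:
  U12={x10,x14} U16={x16,x22,x24,x27} U23={x7,x13,x18} U34={x3,x23} U45={x4,x12,x15} U56={x2,x21}
C dims 6,6; δ0: rk 6, SNF 1^5·2
Ȟ^0: (6−6)−0=0 ⇒ 0
Ȟ^1: (6−0)−6=0 plus torsion [2] ⇒ Z/2
Ȟ^2: (0−0)−0=0 ⇒ 0


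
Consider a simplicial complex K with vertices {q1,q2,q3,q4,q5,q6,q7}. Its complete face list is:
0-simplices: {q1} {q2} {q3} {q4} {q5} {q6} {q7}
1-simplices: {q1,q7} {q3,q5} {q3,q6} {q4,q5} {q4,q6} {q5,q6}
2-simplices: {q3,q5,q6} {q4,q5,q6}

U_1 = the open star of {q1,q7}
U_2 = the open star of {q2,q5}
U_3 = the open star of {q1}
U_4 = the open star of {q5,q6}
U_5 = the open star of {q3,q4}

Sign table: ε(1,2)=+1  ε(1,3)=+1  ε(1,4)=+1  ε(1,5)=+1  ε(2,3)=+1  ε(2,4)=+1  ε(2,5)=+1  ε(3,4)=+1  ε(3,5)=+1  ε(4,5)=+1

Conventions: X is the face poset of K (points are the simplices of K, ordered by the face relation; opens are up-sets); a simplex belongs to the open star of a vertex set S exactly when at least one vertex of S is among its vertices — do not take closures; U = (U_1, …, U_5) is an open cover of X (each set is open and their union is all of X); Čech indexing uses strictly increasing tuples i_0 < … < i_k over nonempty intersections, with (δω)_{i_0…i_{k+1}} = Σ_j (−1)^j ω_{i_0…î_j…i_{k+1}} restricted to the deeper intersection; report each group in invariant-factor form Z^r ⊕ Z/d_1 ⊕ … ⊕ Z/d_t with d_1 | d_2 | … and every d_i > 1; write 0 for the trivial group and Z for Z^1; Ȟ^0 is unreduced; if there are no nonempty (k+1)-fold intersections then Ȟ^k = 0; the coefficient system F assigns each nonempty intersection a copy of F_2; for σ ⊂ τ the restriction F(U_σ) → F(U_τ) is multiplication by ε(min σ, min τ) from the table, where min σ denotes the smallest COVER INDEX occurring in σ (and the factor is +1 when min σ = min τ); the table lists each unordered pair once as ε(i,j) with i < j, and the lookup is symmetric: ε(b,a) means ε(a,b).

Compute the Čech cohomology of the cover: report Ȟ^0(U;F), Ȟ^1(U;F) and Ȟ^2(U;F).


intersection data:
  U1={{q1},{q7},{q1,q7}} U2={{q2},{q5},{q3,q5},{q4,q5},{q5,q6},{q3,q5,q6},{q4,q5,q6}} U3={{q1},{q1,q7}} U4={{q5},{q6},{q3,q5},{q3,q6},{q4,q5},{q4,q6},{q5,q6},{q3,q5,q6},{q4,q5,q6}} U5={{q3},{q4},{q3,q5},{q3,q6},{q4,q5},{q4,q6},{q3,q5,q6},{q4,q5,q6}}
  U13={{q1},{q1,q7}} U24={{q5},{q3,q5},{q4,q5},{q5,q6},{q3,q5,q6},{q4,q5,q6}} U25={{q3,q5},{q4,q5},{q3,q5,q6},{q4,q5,q6}} U45={{q3,q5},{q3,q6},{q4,q5},{q4,q6},{q3,q5,q6},{q4,q5,q6}}
  U245={{q3,q5},{q4,q5},{q3,q5,q6},{q4,q5,q6}}
C dims 5,4,1; δ0: rk_F2 3; δ1: rk_F2 1
Ȟ^0 = (5 − 3) − 0 = 2, so Ȟ^0 ≅ Z/2 ⊕ Z/2
Ȟ^1 = (4 − 1) − 3 = 0, so Ȟ^1 ≅ 0
Ȟ^2 = (1 − 0) − 1 = 0, so Ȟ^2 ≅ 0

Ȟ^0(U;F) ≅ Z/2 ⊕ Z/2,  Ȟ^1(U;F) ≅ 0,  Ȟ^2(U;F) ≅ 0


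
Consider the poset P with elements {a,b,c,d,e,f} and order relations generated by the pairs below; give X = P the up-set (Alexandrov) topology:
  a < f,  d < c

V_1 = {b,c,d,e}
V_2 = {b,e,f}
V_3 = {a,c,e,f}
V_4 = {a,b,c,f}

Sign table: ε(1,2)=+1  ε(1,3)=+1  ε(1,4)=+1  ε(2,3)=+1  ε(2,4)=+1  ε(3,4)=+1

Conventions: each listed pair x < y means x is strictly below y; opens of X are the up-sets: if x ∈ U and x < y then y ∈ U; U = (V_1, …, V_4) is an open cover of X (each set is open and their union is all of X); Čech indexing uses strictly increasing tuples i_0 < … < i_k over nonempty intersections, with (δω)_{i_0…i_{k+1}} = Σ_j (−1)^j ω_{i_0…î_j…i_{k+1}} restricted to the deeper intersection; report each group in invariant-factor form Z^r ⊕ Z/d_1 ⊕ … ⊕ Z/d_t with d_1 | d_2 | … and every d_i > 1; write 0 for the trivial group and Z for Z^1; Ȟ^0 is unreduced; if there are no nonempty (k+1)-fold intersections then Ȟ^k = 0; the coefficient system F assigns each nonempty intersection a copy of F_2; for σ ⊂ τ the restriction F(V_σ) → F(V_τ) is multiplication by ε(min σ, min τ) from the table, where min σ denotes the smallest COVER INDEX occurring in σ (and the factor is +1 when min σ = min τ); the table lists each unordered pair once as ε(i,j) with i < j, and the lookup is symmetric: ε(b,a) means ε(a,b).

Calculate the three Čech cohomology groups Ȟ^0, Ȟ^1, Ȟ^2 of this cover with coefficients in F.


Ȟ^0 = Z/2, Ȟ^1 = 0, Ȟ^2 = Z/2

nonempty intersections:
  V12={b,e} V13={c,e} V14={b,c} V23={e,f} V24={b,f} V34={a,c,f}
  V123={e} V124={b} V134={c} V234={f}
C dims 4,6,4; δ0: rk_F2 3; δ1: rk_F2 3
Ȟ^0: (4−3)−0=1 ⇒ Z/2
Ȟ^1: (6−3)−3=0 ⇒ 0
Ȟ^2: (4−0)−3=1 ⇒ Z/2


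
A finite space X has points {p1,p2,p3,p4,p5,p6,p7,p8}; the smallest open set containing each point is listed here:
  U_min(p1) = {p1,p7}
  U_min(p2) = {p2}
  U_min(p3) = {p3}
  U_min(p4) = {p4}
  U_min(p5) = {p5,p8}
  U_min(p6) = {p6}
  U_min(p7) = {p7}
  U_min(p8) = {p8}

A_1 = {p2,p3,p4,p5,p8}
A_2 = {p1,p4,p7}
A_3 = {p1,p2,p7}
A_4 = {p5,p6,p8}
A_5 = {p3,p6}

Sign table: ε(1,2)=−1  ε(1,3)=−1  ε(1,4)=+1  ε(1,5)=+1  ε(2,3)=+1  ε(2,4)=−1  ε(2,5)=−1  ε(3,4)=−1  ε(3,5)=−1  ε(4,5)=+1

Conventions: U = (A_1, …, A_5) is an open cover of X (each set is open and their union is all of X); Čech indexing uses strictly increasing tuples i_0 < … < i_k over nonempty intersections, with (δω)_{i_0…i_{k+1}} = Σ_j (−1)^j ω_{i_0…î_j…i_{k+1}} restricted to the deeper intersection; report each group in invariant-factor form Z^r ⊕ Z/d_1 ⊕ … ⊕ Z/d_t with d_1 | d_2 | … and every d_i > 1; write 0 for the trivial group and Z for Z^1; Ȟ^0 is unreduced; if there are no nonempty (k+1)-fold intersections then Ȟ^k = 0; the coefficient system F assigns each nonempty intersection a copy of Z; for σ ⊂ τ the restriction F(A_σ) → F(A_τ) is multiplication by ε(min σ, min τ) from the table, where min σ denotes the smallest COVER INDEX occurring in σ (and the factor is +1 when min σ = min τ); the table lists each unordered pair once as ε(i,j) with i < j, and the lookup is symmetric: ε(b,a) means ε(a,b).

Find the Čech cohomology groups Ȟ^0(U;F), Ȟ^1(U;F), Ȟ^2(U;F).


intersection data:
  A12={p4} A13={p2} A14={p5,p8} A15={p3} A23={p1,p7} A45={p6}
C dims 5,6; δ0: rk 4, SNF 1^4
Ȟ^0 = (5 − 4) − 0 = 1, so Ȟ^0 ≅ Z
Ȟ^1 = (6 − 0) − 4 = 2, so Ȟ^1 ≅ Z^2
Ȟ^2 = (0 − 0) − 0 = 0, so Ȟ^2 ≅ 0

Ȟ^0 = Z, Ȟ^1 = Z^2, Ȟ^2 = 0


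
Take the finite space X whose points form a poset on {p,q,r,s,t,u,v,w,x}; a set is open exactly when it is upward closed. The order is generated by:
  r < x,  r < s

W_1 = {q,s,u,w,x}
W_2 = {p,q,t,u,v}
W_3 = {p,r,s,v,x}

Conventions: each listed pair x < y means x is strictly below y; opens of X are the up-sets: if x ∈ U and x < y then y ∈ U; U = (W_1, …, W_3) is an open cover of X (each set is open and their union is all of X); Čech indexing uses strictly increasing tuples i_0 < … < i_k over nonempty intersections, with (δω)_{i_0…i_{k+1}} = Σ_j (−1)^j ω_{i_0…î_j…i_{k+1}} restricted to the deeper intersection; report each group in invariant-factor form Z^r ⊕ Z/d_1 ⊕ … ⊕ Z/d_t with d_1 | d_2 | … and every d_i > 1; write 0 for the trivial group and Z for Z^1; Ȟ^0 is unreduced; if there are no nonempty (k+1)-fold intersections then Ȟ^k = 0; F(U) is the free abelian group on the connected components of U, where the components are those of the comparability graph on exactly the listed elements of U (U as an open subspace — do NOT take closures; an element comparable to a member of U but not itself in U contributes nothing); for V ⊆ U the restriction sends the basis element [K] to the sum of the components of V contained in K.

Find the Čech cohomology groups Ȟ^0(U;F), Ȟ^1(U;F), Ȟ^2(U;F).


intersection data:
  W12={q,u} W13={s,x} W23={p,v}
components per intersection:
  W1: {q} {s} {u} {w} {x}
  W2: {p} {q} {t} {u} {v}
  W3: {p} {r,s,x} {v}
  W12: {q} {u}
  W13: {s} {x}
  W23: {p} {v}
C dims 13,6; δ0: rk 6, SNF 1^6
Ȟ^0 = (13 − 6) − 0 = 7, so Ȟ^0 ≅ Z^7
Ȟ^1 = (6 − 0) − 6 = 0, so Ȟ^1 ≅ 0
Ȟ^2 = (0 − 0) − 0 = 0, so Ȟ^2 ≅ 0

Ȟ^0 = Z^7, Ȟ^1 = 0 and Ȟ^2 = 0


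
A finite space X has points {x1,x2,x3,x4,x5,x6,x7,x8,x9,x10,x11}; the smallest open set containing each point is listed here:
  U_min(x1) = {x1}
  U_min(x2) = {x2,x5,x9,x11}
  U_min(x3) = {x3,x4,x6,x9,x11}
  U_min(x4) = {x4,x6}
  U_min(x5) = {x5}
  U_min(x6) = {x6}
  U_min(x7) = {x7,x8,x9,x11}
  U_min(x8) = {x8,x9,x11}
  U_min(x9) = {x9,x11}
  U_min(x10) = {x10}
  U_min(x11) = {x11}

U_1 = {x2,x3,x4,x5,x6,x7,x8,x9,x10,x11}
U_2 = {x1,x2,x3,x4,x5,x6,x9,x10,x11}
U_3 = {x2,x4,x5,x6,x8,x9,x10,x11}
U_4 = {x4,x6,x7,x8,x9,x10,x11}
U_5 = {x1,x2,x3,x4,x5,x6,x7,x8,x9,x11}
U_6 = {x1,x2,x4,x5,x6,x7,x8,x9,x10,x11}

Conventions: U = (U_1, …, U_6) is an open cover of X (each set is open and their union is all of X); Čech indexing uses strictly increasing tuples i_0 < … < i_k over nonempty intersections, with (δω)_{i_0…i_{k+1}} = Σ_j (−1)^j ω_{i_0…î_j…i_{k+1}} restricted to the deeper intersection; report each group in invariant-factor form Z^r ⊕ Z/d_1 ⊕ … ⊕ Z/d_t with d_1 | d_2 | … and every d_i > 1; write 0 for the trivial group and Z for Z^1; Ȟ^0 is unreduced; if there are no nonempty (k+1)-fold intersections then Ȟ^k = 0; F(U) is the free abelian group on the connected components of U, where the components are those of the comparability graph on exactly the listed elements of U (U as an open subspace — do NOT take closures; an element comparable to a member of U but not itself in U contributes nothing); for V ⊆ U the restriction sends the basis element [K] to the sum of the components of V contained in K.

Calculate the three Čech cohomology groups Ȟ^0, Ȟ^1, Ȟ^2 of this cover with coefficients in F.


intersection data:
  U12={x2,x3,x4,x5,x6,x9,x10,x11} U13={x2,x4,x5,x6,x8,x9,x10,x11} U14={x4,x6,x7,x8,x9,x10,x11} U15={x2,x3,x4,x5,x6,x7,x8,x9,x11} U16={x2,x4,x5,x6,x7,x8,x9,x10,x11} U23={x2,x4,x5,x6,x9,x10,x11} U24={x4,x6,x9,x10,x11} U25={x1,x2,x3,x4,x5,x6,x9,x11} U26={x1,x2,x4,x5,x6,x9,x10,x11} U34={x4,x6,x8,x9,x10,x11} U35={x2,x4,x5,x6,x8,x9,x11} U36={x2,x4,x5,x6,x8,x9,x10,x11} U45={x4,x6,x7,x8,x9,x11} U46={x4,x6,x7,x8,x9,x10,x11} U56={x1,x2,x4,x5,x6,x7,x8,x9,x11}
  U123={x2,x4,x5,x6,x9,x10,x11} U124={x4,x6,x9,x10,x11} U125={x2,x3,x4,x5,x6,x9,x11} U126={x2,x4,x5,x6,x9,x10,x11} U134={x4,x6,x8,x9,x10,x11} U135={x2,x4,x5,x6,x8,x9,x11} U136={x2,x4,x5,x6,x8,x9,x10,x11} U145={x4,x6,x7,x8,x9,x11} U146={x4,x6,x7,x8,x9,x10,x11} U156={x2,x4,x5,x6,x7,x8,x9,x11} U234={x4,x6,x9,x10,x11} U235={x2,x4,x5,x6,x9,x11} U236={x2,x4,x5,x6,x9,x10,x11} U245={x4,x6,x9,x11} U246={x4,x6,x9,x10,x11} U256={x1,x2,x4,x5,x6,x9,x11} U345={x4,x6,x8,x9,x11} U346={x4,x6,x8,x9,x10,x11} U356={x2,x4,x5,x6,x8,x9,x11} U456={x4,x6,x7,x8,x9,x11}
  U1234={x4,x6,x9,x10,x11} U1235={x2,x4,x5,x6,x9,x11} U1236={x2,x4,x5,x6,x9,x10,x11} U1245={x4,x6,x9,x11} U1246={x4,x6,x9,x10,x11} U1256={x2,x4,x5,x6,x9,x11} U1345={x4,x6,x8,x9,x11} U1346={x4,x6,x8,x9,x10,x11} U1356={x2,x4,x5,x6,x8,x9,x11} U1456={x4,x6,x7,x8,x9,x11} U2345={x4,x6,x9,x11} U2346={x4,x6,x9,x10,x11} U2356={x2,x4,x5,x6,x9,x11} U2456={x4,x6,x9,x11} U3456={x4,x6,x8,x9,x11}
  U12345={x4,x6,x9,x11} U12346={x4,x6,x9,x10,x11} U12356={x2,x4,x5,x6,x9,x11} U12456={x4,x6,x9,x11} U13456={x4,x6,x8,x9,x11} U23456={x4,x6,x9,x11}
  U123456={x4,x6,x9,x11}
components per intersection:
  U1: {x2,x3,x4,x5,x6,x7,x8,x9,x11} {x10}
  U2: {x1} {x2,x3,x4,x5,x6,x9,x11} {x10}
  U3: {x2,x5,x8,x9,x11} {x4,x6} {x10}
  U4: {x4,x6} {x7,x8,x9,x11} {x10}
  U5: {x1} {x2,x3,x4,x5,x6,x7,x8,x9,x11}
  U6: {x1} {x2,x5,x7,x8,x9,x11} {x4,x6} {x10}
  U12: {x2,x3,x4,x5,x6,x9,x11} {x10}
  U13: {x2,x5,x8,x9,x11} {x4,x6} {x10}
  U14: {x4,x6} {x7,x8,x9,x11} {x10}
  U15: {x2,x3,x4,x5,x6,x7,x8,x9,x11}
  U16: {x2,x5,x7,x8,x9,x11} {x4,x6} {x10}
  U23: {x2,x5,x9,x11} {x4,x6} {x10}
  U24: {x4,x6} {x9,x11} {x10}
  U25: {x1} {x2,x3,x4,x5,x6,x9,x11}
  U26: {x1} {x2,x5,x9,x11} {x4,x6} {x10}
  U34: {x4,x6} {x8,x9,x11} {x10}
  U35: {x2,x5,x8,x9,x11} {x4,x6}
  U36: {x2,x5,x8,x9,x11} {x4,x6} {x10}
  U45: {x4,x6} {x7,x8,x9,x11}
  U46: {x4,x6} {x7,x8,x9,x11} {x10}
  U56: {x1} {x2,x5,x7,x8,x9,x11} {x4,x6}
  U123: {x2,x5,x9,x11} {x4,x6} {x10}
  U124: {x4,x6} {x9,x11} {x10}
  U125: {x2,x3,x4,x5,x6,x9,x11}
  U126: {x2,x5,x9,x11} {x4,x6} {x10}
  U134: {x4,x6} {x8,x9,x11} {x10}
  U135: {x2,x5,x8,x9,x11} {x4,x6}
  U136: {x2,x5,x8,x9,x11} {x4,x6} {x10}
  U145: {x4,x6} {x7,x8,x9,x11}
  U146: {x4,x6} {x7,x8,x9,x11} {x10}
  U156: {x2,x5,x7,x8,x9,x11} {x4,x6}
  U234: {x4,x6} {x9,x11} {x10}
  U235: {x2,x5,x9,x11} {x4,x6}
  U236: {x2,x5,x9,x11} {x4,x6} {x10}
  U245: {x4,x6} {x9,x11}
  U246: {x4,x6} {x9,x11} {x10}
  U256: {x1} {x2,x5,x9,x11} {x4,x6}
  U345: {x4,x6} {x8,x9,x11}
  U346: {x4,x6} {x8,x9,x11} {x10}
  U356: {x2,x5,x8,x9,x11} {x4,x6}
  U456: {x4,x6} {x7,x8,x9,x11}
  U1234: {x4,x6} {x9,x11} {x10}
  U1235: {x2,x5,x9,x11} {x4,x6}
  U1236: {x2,x5,x9,x11} {x4,x6} {x10}
  U1245: {x4,x6} {x9,x11}
  U1246: {x4,x6} {x9,x11} {x10}
  U1256: {x2,x5,x9,x11} {x4,x6}
  U1345: {x4,x6} {x8,x9,x11}
  U1346: {x4,x6} {x8,x9,x11} {x10}
  U1356: {x2,x5,x8,x9,x11} {x4,x6}
  U1456: {x4,x6} {x7,x8,x9,x11}
  U2345: {x4,x6} {x9,x11}
  U2346: {x4,x6} {x9,x11} {x10}
  U2356: {x2,x5,x9,x11} {x4,x6}
  U2456: {x4,x6} {x9,x11}
  U3456: {x4,x6} {x8,x9,x11}
  U12345: {x4,x6} {x9,x11}
  U12346: {x4,x6} {x9,x11} {x10}
  U12356: {x2,x5,x9,x11} {x4,x6}
  U12456: {x4,x6} {x9,x11}
  U13456: {x4,x6} {x8,x9,x11}
  U23456: {x4,x6} {x9,x11}
  U123456: {x4,x6} {x9,x11}
C dims 17,40,50,35; δ0: rk 14, SNF 1^14; δ1: rk 26, SNF 1^26; δ2: rk 24, SNF 1^24
Ȟ^0 = (17 − 14) − 0 = 3, so Ȟ^0 ≅ Z^3
Ȟ^1 = (40 − 26) − 14 = 0, so Ȟ^1 ≅ 0
Ȟ^2 = (50 − 24) − 26 = 0, so Ȟ^2 ≅ 0

Ȟ^0(U;F) ≅ Z^3,  Ȟ^1(U;F) ≅ 0,  Ȟ^2(U;F) ≅ 0


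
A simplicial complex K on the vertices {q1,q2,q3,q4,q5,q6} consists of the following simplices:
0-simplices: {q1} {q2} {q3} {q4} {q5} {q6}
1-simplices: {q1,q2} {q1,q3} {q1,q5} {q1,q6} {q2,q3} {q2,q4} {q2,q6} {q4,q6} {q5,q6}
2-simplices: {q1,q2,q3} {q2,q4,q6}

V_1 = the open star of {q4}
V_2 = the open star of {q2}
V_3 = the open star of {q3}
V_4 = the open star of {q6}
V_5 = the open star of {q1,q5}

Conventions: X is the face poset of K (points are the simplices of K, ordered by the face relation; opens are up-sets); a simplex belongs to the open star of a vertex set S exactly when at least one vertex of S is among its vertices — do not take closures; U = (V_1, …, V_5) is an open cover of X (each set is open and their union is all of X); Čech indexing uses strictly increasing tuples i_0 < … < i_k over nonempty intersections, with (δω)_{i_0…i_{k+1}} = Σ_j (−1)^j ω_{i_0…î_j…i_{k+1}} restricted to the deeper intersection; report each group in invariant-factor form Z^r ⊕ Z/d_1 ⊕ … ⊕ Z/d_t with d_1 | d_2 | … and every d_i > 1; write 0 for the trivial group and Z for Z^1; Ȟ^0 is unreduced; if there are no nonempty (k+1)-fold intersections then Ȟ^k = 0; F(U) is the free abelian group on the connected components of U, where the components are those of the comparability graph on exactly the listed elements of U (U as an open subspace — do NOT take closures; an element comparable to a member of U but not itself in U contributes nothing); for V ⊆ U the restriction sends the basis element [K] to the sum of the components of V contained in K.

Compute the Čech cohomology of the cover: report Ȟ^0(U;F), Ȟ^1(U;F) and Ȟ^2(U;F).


intersection data:
  V1={{q4},{q2,q4},{q4,q6},{q2,q4,q6}} V2={{q2},{q1,q2},{q2,q3},{q2,q4},{q2,q6},{q1,q2,q3},{q2,q4,q6}} V3={{q3},{q1,q3},{q2,q3},{q1,q2,q3}} V4={{q6},{q1,q6},{q2,q6},{q4,q6},{q5,q6},{q2,q4,q6}} V5={{q1},{q5},{q1,q2},{q1,q3},{q1,q5},{q1,q6},{q5,q6},{q1,q2,q3}}
  V12={{q2,q4},{q2,q4,q6}} V14={{q4,q6},{q2,q4,q6}} V23={{q2,q3},{q1,q2,q3}} V24={{q2,q6},{q2,q4,q6}} V25={{q1,q2},{q1,q2,q3}} V35={{q1,q3},{q1,q2,q3}} V45={{q1,q6},{q5,q6}}
  V124={{q2,q4,q6}} V235={{q1,q2,q3}}
components per intersection:
  V1: {{q4},{q2,q4},{q4,q6},{q2,q4,q6}}
  V2: {{q2},{q1,q2},{q2,q3},{q2,q4},{q2,q6},{q1,q2,q3},{q2,q4,q6}}
  V3: {{q3},{q1,q3},{q2,q3},{q1,q2,q3}}
  V4: {{q6},{q1,q6},{q2,q6},{q4,q6},{q5,q6},{q2,q4,q6}}
  V5: {{q1},{q5},{q1,q2},{q1,q3},{q1,q5},{q1,q6},{q5,q6},{q1,q2,q3}}
  V12: {{q2,q4},{q2,q4,q6}}
  V14: {{q4,q6},{q2,q4,q6}}
  V23: {{q2,q3},{q1,q2,q3}}
  V24: {{q2,q6},{q2,q4,q6}}
  V25: {{q1,q2},{q1,q2,q3}}
  V35: {{q1,q3},{q1,q2,q3}}
  V45: {{q1,q6}} {{q5,q6}}
  V124: {{q2,q4,q6}}
  V235: {{q1,q2,q3}}
C dims 5,8,2; δ0: rk 4, SNF 1^4; δ1: rk 2, SNF 1^2
Ȟ^0 = (5 − 4) − 0 = 1, so Ȟ^0 ≅ Z
Ȟ^1 = (8 − 2) − 4 = 2, so Ȟ^1 ≅ Z^2
Ȟ^2 = (2 − 0) − 2 = 0, so Ȟ^2 ≅ 0

Ȟ^0 = Z,  Ȟ^1 = Z^2,  Ȟ^2 = 0
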